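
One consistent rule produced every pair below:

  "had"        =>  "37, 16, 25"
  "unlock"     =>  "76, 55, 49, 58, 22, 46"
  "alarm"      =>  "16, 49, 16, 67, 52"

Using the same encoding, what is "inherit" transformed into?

40, 55, 37, 28, 67, 40, 73

h(#8)→37 and a(#1)→16: differences scale by 3, so n = 3·pos + 13. With a=1..z=26, the number is 3·pos + 13.
For inherit: i=9→40, n=14→55, h=8→37, e=5→28, r=18→67, i=9→40, t=20→73.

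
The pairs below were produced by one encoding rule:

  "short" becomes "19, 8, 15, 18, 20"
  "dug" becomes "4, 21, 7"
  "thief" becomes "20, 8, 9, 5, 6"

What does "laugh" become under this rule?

12, 1, 21, 7, 8

Each letter is replaced by its alphabet position (a=1, b=2, …, z=26).
For laugh: l=12→12, a=1→1, u=21→21, g=7→7, h=8→8.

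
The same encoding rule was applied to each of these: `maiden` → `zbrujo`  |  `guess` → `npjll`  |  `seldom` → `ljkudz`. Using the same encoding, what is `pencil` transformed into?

sjofrk

m(12)→z(25) and a(0)→b(1) fit y≡15x+1 (mod 26); the inverse of 15 mod 26 is 7. Each letter's alphabet position (a=0..z=25) is mapped through 15·x+1 mod 26 — an affine cipher.
For pencil: p(15)→15·15+1≡18=s; e(4)→15·4+1≡9=j; n(13)→15·13+1≡14=o; c(2)→15·2+1≡5=f; i(8)→15·8+1≡17=r; l(11)→15·11+1≡10=k (all mod 26).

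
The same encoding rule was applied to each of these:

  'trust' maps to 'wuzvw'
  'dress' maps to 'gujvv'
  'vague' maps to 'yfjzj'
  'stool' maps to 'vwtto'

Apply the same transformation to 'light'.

onjkw

The rule splits by letter class: vowels +5, consonants +3.
Applying it to light: l(cons)+3=o, i(vowel)+5=n, g(cons)+3=j, h(cons)+3=k, t(cons)+3=w.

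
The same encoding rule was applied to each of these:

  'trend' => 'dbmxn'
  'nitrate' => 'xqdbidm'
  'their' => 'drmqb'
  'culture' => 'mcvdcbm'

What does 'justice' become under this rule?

The shift depends on letter class: consonant t→d is +10, but vowel e→m is +8. Vowels shift forward by 8 and consonants shift forward by 10.
For justice: j(cons)+10=t, u(vowel)+8=c, s(cons)+10=c, t(cons)+10=d, i(vowel)+8=q, c(cons)+10=m, e(vowel)+8=m.

tccdqmm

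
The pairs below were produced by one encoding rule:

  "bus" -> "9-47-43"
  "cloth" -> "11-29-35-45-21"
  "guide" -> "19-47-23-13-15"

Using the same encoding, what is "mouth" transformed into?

31-35-47-45-21

b(#2)→9 and u(#21)→47: differences scale by 2, so n = 2·pos + 5. The formula is n = 2×(alphabet index, a=1) + 5.
Applying it to mouth: m=13→31, o=15→35, u=21→47, t=20→45, h=8→21.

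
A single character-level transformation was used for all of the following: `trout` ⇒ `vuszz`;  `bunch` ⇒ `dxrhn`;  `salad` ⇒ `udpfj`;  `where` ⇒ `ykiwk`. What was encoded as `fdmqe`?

The shift increases by 1 at each position, starting from +2: 2, 3, 4, ….
Undoing it on fdmqe: f−2=d, d−3=a, m−4=i, q−5=l, e−6=y.

daily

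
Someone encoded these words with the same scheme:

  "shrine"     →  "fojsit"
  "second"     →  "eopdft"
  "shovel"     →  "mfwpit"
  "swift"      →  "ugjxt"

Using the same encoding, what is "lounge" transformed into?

The output letters match the input read backwards, each shifted +1: shrine reversed is enirhs. Read the word backwards and shift each letter +1.
Applying it to lounge: reverse → egnuol; then shift: e+1=f, g+1=h, n+1=o, u+1=v, o+1=p, l+1=m.

fhovpm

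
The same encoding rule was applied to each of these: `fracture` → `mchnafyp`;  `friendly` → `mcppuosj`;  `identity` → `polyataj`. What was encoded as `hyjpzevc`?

A repeating key of period 2 is used — shifts +7, +11 over and over.
Decoding hyjpzevc: h−7=a, y−11=n, j−7=c, p−11=e, z−7=s, e−11=t, v−7=o, c−11=r.

ancestor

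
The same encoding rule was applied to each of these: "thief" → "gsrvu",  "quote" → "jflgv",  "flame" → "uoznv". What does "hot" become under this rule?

Each pair mirrors across the alphabet (t↔g, h↔s, i↔r): positions sum to 25. Each letter is replaced by its mirror in the alphabet: a↔z, b↔y, c↔x, and so on (the Atbash cipher).
On hot: h↔s, o↔l, t↔g.

slg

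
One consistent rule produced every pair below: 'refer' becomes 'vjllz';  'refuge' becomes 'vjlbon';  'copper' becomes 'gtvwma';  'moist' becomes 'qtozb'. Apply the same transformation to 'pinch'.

In refer: r→v is +4, e→j is +5, f→l is +6, e→l is +7 — the shift increases by 1 each position. Each letter shifts forward by (position + 4), i.e. 4, 5, 6, … — the shift grows by one for each successive letter.
On pinch: p+4=t, i+5=n, n+6=t, c+7=j, h+8=p.

tntjp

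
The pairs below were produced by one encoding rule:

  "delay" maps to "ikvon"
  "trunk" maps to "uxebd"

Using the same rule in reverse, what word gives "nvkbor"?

Two steps: reverse the string, then apply a Caesar shift of +10.
Decoding nvkbor: shift back: n−10=d, v−10=l, k−10=a, b−10=r, o−10=e, r−10=h → dlareh; then reverse → herald.

herald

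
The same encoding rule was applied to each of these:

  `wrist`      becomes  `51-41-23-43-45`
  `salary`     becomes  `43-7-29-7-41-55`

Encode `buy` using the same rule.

9-47-55

w(#23)→51 and r(#18)→41: differences scale by 2, so n = 2·pos + 5. Each letter becomes 2×(its alphabet position, a=1..z=26) + 5.
For buy: b=2→9, u=21→47, y=25→55.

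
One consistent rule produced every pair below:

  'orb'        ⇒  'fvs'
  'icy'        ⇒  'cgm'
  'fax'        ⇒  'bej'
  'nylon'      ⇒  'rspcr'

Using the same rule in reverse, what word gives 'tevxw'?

strap

The output letters match the input read backwards, each shifted +4: orb reversed is bro. The word is reversed, then every letter is shifted forward by 4.
Reversing it on tevxw: shift back: t−4=p, e−4=a, v−4=r, x−4=t, w−4=s → parts; then reverse → strap.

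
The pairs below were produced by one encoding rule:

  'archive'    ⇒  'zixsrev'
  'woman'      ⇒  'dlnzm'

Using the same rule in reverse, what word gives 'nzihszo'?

Each letter is replaced by its mirror in the alphabet: a↔z, b↔y, c↔x, and so on (the Atbash cipher).
Undoing it on nzihszo: n↔m, z↔a, i↔r, h↔s, s↔h, z↔a, o↔l.

marshal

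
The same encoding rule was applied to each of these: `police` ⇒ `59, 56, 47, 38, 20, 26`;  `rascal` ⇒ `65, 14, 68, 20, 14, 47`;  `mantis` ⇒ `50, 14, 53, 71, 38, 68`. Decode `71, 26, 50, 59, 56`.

With a=1..z=26, the number is 3·pos + 11.
Reversing it on 71, 26, 50, 59, 56: 71→(71−11)÷3=20=t, 26→(26−11)÷3=5=e, 50→(50−11)÷3=13=m, 59→(59−11)÷3=16=p, 56→(56−11)÷3=15=o.

tempo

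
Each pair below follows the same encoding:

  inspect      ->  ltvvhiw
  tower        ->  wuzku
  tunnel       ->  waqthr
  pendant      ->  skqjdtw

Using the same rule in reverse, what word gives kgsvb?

It's a Vigenère-style cipher with numeric key [3,6]: position i shifts by key[i mod 2].
Undoing it on kgsvb: k−3=h, g−6=a, s−3=p, v−6=p, b−3=y.

happy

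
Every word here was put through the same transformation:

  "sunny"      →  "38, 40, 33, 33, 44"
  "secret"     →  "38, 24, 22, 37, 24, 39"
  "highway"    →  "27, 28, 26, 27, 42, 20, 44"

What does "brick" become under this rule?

21, 37, 28, 22, 30

The number is (letter's place in the alphabet, a=1) + 19.
For brick: b=2→21, r=18→37, i=9→28, c=3→22, k=11→30.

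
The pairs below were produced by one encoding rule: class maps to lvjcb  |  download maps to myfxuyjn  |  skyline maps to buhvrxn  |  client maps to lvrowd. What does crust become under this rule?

Shifts by position in class: pos 0: c→l (+9), pos 1: l→v (+10), pos 2: a→j (+9), pos 3: s→c (+10) — repeating every 2. The shifts repeat in a cycle of length 2: positions 0,1,… shift by +9, +10, then the pattern repeats.
For crust: c+9=l, r+10=b, u+9=d, s+10=c, t+9=c.

lbdcc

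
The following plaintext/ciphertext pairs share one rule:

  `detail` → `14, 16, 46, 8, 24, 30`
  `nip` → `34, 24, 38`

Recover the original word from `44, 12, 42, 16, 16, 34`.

screen

d(#4)→14 and e(#5)→16: differences scale by 2, so n = 2·pos + 6. With a=1..z=26, the number is 2·pos + 6.
Reversing it on 44, 12, 42, 16, 16, 34: 44→(44−6)÷2=19=s, 12→(12−6)÷2=3=c, 42→(42−6)÷2=18=r, 16→(16−6)÷2=5=e, 16→(16−6)÷2=5=e, 34→(34−6)÷2=14=n.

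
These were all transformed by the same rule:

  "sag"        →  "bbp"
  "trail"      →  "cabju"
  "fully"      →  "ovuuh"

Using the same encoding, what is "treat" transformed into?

The rule splits by letter class: vowels +1, consonants +9.
For treat: t(cons)+9=c, r(cons)+9=a, e(vowel)+1=f, a(vowel)+1=b, t(cons)+9=c.

cafbc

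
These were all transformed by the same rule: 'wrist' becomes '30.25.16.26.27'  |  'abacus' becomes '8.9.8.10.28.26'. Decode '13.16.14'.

w is letter #23 and maps to 30: an offset of 7. Each letter is replaced by its alphabet position (a=1..z=26) + 7.
Decoding 13.16.14: 13→(13−7)÷1=6=f, 16→(16−7)÷1=9=i, 14→(14−7)÷1=7=g.

fig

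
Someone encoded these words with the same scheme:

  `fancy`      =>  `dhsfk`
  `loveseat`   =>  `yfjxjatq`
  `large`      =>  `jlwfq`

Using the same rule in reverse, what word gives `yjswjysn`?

internet

The output letters match the input read backwards, each shifted +5: fancy reversed is ycnaf. Two steps: reverse the string, then apply a Caesar shift of +5.
Reversing it on yjswjysn: shift back: y−5=t, j−5=e, s−5=n, w−5=r, j−5=e, y−5=t, s−5=n, n−5=i → tenretni; then reverse → internet.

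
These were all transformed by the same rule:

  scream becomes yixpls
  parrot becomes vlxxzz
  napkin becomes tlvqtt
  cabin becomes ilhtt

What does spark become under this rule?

The shift depends on letter class: consonant s→y is +6, but vowel e→p is +11. Two shifts are in play — +11 for a/e/i/o/u, +6 for every other letter.
For spark: s(cons)+6=y, p(cons)+6=v, a(vowel)+11=l, r(cons)+6=x, k(cons)+6=q.

yvlxq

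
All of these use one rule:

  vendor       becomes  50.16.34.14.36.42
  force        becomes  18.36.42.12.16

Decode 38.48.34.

pun

With a=1..z=26, the number is 2·pos + 6.
Reversing it on 38.48.34: 38→(38−6)÷2=16=p, 48→(48−6)÷2=21=u, 34→(34−6)÷2=14=n.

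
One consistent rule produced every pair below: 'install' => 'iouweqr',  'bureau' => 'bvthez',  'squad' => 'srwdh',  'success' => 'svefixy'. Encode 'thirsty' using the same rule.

In install: i→i is +0, n→o is +1, s→u is +2, t→w is +3 — the shift increases by 1 each position. The shift increases by 1 at each position, starting from +0: 0, 1, 2, ….
Applying it to thirsty: t+0=t, h+1=i, i+2=k, r+3=u, s+4=w, t+5=y, y+6=e.

tikuwye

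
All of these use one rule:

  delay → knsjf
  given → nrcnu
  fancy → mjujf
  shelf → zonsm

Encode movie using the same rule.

txcrn

The shift depends on letter class: consonant d→k is +7, but vowel e→n is +9. Vowels shift forward by 9 and consonants shift forward by 7.
On movie: m(cons)+7=t, o(vowel)+9=x, v(cons)+7=c, i(vowel)+9=r, e(vowel)+9=n.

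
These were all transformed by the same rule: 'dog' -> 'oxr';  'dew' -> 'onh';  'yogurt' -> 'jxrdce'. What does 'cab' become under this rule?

The shift depends on letter class: consonant d→o is +11, but vowel o→x is +9. Two shifts are in play — +9 for a/e/i/o/u, +11 for every other letter.
On cab: c(cons)+11=n, a(vowel)+9=j, b(cons)+11=m.

njm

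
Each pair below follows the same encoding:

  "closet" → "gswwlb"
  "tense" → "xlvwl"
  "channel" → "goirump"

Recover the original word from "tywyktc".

Shifts by position in closet: pos 0: c→g (+4), pos 1: l→s (+7), pos 2: o→w (+8), pos 3: s→w (+4), pos 4: e→l (+7), pos 5: t→b (+8) — repeating every 3. It's a Vigenère-style cipher with numeric key [4,7,8]: position i shifts by key[i mod 3].
Undoing it on tywyktc: t−4=p, y−7=r, w−8=o, y−4=u, k−7=d, t−8=l, c−4=y.

proudly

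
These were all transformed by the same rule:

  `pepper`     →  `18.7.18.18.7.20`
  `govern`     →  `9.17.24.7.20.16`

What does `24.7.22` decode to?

vet

p is letter #16 and maps to 18: an offset of 2. The number is (letter's place in the alphabet, a=1) + 2.
Reversing it on 24.7.22: 24→(24−2)÷1=22=v, 7→(7−2)÷1=5=e, 22→(22−2)÷1=20=t.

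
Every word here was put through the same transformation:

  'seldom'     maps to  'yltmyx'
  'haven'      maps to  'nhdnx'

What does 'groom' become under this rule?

Letter i (0-indexed) is shifted by i+6, so successive shifts are 6, 7, 8, ….
For groom: g+6=m, r+7=y, o+8=w, o+9=x, m+10=w.

mywxw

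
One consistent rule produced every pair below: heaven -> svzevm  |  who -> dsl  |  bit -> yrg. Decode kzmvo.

Each pair mirrors across the alphabet (h↔s, e↔v, a↔z): positions sum to 25. Letters are reflected about the middle of the alphabet (position → 25−position): Atbash.
Decoding kzmvo: k↔p, z↔a, m↔n, v↔e, o↔l.

panel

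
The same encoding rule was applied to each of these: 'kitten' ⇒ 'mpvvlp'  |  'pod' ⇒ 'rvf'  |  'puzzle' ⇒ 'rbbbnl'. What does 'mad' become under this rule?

ohf

The shift depends on letter class: consonant k→m is +2, but vowel i→p is +7. The rule splits by letter class: vowels +7, consonants +2.
Applying it to mad: m(cons)+2=o, a(vowel)+7=h, d(cons)+2=f.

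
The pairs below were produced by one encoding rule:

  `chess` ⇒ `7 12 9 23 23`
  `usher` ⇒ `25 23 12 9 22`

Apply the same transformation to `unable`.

c is letter #3 and maps to 7: an offset of 4. Letters become their 1-based position plus 4 (so a→5, b→6, …).
Applying it to unable: u=21→25, n=14→18, a=1→5, b=2→6, l=12→16, e=5→9.

25 18 5 6 16 9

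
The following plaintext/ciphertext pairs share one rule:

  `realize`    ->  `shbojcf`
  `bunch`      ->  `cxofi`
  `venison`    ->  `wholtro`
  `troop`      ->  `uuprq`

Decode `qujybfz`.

privacy

Shifts by position in realize: pos 0: r→s (+1), pos 1: e→h (+3), pos 2: a→b (+1), pos 3: l→o (+3) — repeating every 2. It's a Vigenère-style cipher with numeric key [1,3]: position i shifts by key[i mod 2].
Undoing it on qujybfz: q−1=p, u−3=r, j−1=i, y−3=v, b−1=a, f−3=c, z−1=y.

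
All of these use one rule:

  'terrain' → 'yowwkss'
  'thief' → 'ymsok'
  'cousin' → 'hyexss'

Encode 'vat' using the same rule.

aky

The shift depends on letter class: consonant t→y is +5, but vowel e→o is +10. Vowels shift forward by 10 and consonants shift forward by 5.
On vat: v(cons)+5=a, a(vowel)+10=k, t(cons)+5=y.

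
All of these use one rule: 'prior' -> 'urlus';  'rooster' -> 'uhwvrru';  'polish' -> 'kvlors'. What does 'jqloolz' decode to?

willing

The output letters match the input read backwards, each shifted +3: prior reversed is roirp. The word is reversed, then every letter is shifted forward by 3.
Decoding jqloolz: shift back: j−3=g, q−3=n, l−3=i, o−3=l, o−3=l, l−3=i, z−3=w → gnilliw; then reverse → willing.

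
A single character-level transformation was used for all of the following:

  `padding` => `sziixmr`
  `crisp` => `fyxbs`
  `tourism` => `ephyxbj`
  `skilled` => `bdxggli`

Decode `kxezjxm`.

vitamin

Each letter's alphabet position (a=0..z=25) is mapped through 3·x+25 mod 26 — an affine cipher.
Reversing it on kxezjxm: k(10)→9·(10−25)≡21=v; x(23)→9·(23−25)≡8=i; e(4)→9·(4−25)≡19=t; z(25)→9·(25−25)≡0=a; j(9)→9·(9−25)≡12=m; x(23)→9·(23−25)≡8=i; m(12)→9·(12−25)≡13=n (all mod 26).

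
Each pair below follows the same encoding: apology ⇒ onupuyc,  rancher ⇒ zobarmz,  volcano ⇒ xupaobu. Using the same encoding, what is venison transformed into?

a(0)→o(14) and p(15)→n(13) fit y≡19x+14 (mod 26); the inverse of 19 mod 26 is 11. Treating letters as 0–25, the rule is x ↦ 19x + 14 (mod 26).
Applying it to venison: v(21)→19·21+14≡23=x; e(4)→19·4+14≡12=m; n(13)→19·13+14≡1=b; i(8)→19·8+14≡10=k; s(18)→19·18+14≡18=s; o(14)→19·14+14≡20=u; n(13)→19·13+14≡1=b (all mod 26).

xmbksub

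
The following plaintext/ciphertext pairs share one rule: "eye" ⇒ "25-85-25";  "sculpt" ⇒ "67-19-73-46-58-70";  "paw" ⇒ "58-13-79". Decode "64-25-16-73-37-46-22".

e(#5)→25 and y(#25)→85: differences scale by 3, so n = 3·pos + 10. The formula is n = 3×(alphabet index, a=1) + 10.
Undoing it on 64-25-16-73-37-46-22: 64→(64−10)÷3=18=r, 25→(25−10)÷3=5=e, 16→(16−10)÷3=2=b, 73→(73−10)÷3=21=u, 37→(37−10)÷3=9=i, 46→(46−10)÷3=12=l, 22→(22−10)÷3=4=d.

rebuild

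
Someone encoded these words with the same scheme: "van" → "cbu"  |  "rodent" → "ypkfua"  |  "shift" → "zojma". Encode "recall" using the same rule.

yfjbss

The shift depends on letter class: consonant v→c is +7, but vowel a→b is +1. Vowels shift forward by 1 and consonants shift forward by 7.
On recall: r(cons)+7=y, e(vowel)+1=f, c(cons)+7=j, a(vowel)+1=b, l(cons)+7=s, l(cons)+7=s.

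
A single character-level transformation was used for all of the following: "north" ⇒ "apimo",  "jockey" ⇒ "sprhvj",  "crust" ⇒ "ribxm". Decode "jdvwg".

Treating letters as 0–25, the rule is x ↦ 15x + 13 (mod 26).
Decoding jdvwg: j(9)→7·(9−13)≡24=y; d(3)→7·(3−13)≡8=i; v(21)→7·(21−13)≡4=e; w(22)→7·(22−13)≡11=l; g(6)→7·(6−13)≡3=d (all mod 26).

yield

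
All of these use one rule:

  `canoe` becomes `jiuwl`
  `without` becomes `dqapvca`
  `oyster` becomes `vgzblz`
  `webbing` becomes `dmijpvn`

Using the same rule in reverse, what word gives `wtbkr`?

Shifts by position in canoe: pos 0: c→j (+7), pos 1: a→i (+8), pos 2: n→u (+7), pos 3: o→w (+8) — repeating every 2. The shifts repeat in a cycle of length 2: positions 0,1,… shift by +7, +8, then the pattern repeats.
Decoding wtbkr: w−7=p, t−8=l, b−7=u, k−8=c, r−7=k.

pluck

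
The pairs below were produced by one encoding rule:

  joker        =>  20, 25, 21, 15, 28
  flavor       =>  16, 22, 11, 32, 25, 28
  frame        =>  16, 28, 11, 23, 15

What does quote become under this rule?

j is letter #10 and maps to 20: an offset of 10. Each letter is replaced by its alphabet position (a=1..z=26) + 10.
On quote: q=17→27, u=21→31, o=15→25, t=20→30, e=5→15.

27, 31, 25, 30, 15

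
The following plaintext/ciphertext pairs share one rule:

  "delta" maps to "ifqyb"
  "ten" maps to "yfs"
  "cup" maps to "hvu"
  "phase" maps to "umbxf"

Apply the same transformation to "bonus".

gpsvx

The shift depends on letter class: consonant d→i is +5, but vowel e→f is +1. Vowels shift forward by 1 and consonants shift forward by 5.
Applying it to bonus: b(cons)+5=g, o(vowel)+1=p, n(cons)+5=s, u(vowel)+1=v, s(cons)+5=x.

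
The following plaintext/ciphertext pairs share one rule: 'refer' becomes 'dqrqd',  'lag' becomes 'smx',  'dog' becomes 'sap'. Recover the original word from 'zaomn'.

bacon

The output letters match the input read backwards, each shifted +12: refer reversed is refer. Two steps: reverse the string, then apply a Caesar shift of +12.
Undoing it on zaomn: shift back: z−12=n, a−12=o, o−12=c, m−12=a, n−12=b → nocab; then reverse → bacon.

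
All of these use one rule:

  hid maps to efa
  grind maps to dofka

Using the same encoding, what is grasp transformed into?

Compare letters: h→e is +23, i→f is +23, d→a is +23 — a constant shift. Each letter is shifted forward by 23 in the alphabet (a Caesar shift of +23).
Applying it to grasp: g+23=d, r+23=o, a+23=x, s+23=p, p+23=m.

doxpm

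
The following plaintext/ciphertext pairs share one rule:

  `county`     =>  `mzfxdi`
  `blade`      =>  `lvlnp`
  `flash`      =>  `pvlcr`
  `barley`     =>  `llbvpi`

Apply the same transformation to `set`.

cpd

The shift depends on letter class: consonant c→m is +10, but vowel o→z is +11. The rule splits by letter class: vowels +11, consonants +10.
For set: s(cons)+10=c, e(vowel)+11=p, t(cons)+10=d.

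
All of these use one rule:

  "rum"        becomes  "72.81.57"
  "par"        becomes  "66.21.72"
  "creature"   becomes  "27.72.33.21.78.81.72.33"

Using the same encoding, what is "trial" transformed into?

78.72.45.21.54

r(#18)→72 and u(#21)→81: differences scale by 3, so n = 3·pos + 18. Each letter becomes 3×(its alphabet position, a=1..z=26) + 18.
On trial: t=20→78, r=18→72, i=9→45, a=1→21, l=12→54.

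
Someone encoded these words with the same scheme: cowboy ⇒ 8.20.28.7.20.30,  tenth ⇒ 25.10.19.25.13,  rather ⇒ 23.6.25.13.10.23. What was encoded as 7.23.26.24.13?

The number is (letter's place in the alphabet, a=1) + 5.
Reversing it on 7.23.26.24.13: 7→(7−5)÷1=2=b, 23→(23−5)÷1=18=r, 26→(26−5)÷1=21=u, 24→(24−5)÷1=19=s, 13→(13−5)÷1=8=h.

brush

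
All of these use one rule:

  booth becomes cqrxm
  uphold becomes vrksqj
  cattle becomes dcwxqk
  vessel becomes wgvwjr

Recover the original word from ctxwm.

brush

In booth: b→c is +1, o→q is +2, o→r is +3, t→x is +4 — the shift increases by 1 each position. Letter i (0-indexed) is shifted by i+1, so successive shifts are 1, 2, 3, ….
Decoding ctxwm: c−1=b, t−2=r, x−3=u, w−4=s, m−5=h.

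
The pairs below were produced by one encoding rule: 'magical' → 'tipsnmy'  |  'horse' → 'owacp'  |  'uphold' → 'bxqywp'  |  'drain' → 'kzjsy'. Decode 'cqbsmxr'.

Letter i (0-indexed) is shifted by i+7, so successive shifts are 7, 8, 9, ….
Reversing it on cqbsmxr: c−7=v, q−8=i, b−9=s, s−10=i, m−11=b, x−12=l, r−13=e.

visible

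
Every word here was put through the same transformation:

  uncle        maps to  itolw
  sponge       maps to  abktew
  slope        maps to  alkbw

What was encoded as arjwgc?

u(20)→i(8) and n(13)→t(19) fit y≡17x+6 (mod 26); the inverse of 17 mod 26 is 23. This is an affine cipher: with a=0,…,z=25, each position x becomes (17x+6) mod 26.
Reversing it on arjwgc: a(0)→23·(0−6)≡18=s; r(17)→23·(17−6)≡19=t; j(9)→23·(9−6)≡17=r; w(22)→23·(22−6)≡4=e; g(6)→23·(6−6)≡0=a; c(2)→23·(2−6)≡12=m (all mod 26).

stream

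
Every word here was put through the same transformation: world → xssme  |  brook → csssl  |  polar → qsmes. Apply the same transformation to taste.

uetui

Vowels shift forward by 4 and consonants shift forward by 1.
Applying it to taste: t(cons)+1=u, a(vowel)+4=e, s(cons)+1=t, t(cons)+1=u, e(vowel)+4=i.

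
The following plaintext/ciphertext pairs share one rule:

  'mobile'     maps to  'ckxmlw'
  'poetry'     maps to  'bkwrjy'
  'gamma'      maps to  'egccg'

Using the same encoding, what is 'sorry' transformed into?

This is an affine cipher: with a=0,…,z=25, each position x becomes (17x+6) mod 26.
For sorry: s(18)→17·18+6≡0=a; o(14)→17·14+6≡10=k; r(17)→17·17+6≡9=j; r(17)→17·17+6≡9=j; y(24)→17·24+6≡24=y (all mod 26).

akjjy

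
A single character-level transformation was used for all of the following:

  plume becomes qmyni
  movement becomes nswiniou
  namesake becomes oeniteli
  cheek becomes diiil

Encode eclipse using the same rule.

idmmqti

The shift depends on letter class: consonant p→q is +1, but vowel u→y is +4. The rule splits by letter class: vowels +4, consonants +1.
For eclipse: e(vowel)+4=i, c(cons)+1=d, l(cons)+1=m, i(vowel)+4=m, p(cons)+1=q, s(cons)+1=t, e(vowel)+4=i.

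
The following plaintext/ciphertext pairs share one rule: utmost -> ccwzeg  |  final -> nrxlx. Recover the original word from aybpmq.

In utmost: u→c is +8, t→c is +9, m→w is +10, o→z is +11 — the shift increases by 1 each position. Each letter shifts forward by (position + 8), i.e. 8, 9, 10, … — the shift grows by one for each successive letter.
Reversing it on aybpmq: a−8=s, y−9=p, b−10=r, p−11=e, m−12=a, q−13=d.

spread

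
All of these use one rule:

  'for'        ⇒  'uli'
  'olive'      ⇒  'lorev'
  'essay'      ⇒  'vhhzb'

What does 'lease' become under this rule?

This is the alphabet-reversal cipher (Atbash): a becomes z, b becomes y, etc.
On lease: l↔o, e↔v, a↔z, s↔h, e↔v.

ovzhv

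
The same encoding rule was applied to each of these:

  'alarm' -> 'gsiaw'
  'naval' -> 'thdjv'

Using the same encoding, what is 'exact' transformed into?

keild

Letter i (0-indexed) is shifted by i+6, so successive shifts are 6, 7, 8, ….
For exact: e+6=k, x+7=e, a+8=i, c+9=l, t+10=d.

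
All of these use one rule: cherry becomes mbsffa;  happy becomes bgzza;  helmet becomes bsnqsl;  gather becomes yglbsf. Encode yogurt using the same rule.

awyofl

Treating letters as 0–25, the rule is x ↦ 3x + 6 (mod 26).
On yogurt: y(24)→3·24+6≡0=a; o(14)→3·14+6≡22=w; g(6)→3·6+6≡24=y; u(20)→3·20+6≡14=o; r(17)→3·17+6≡5=f; t(19)→3·19+6≡11=l (all mod 26).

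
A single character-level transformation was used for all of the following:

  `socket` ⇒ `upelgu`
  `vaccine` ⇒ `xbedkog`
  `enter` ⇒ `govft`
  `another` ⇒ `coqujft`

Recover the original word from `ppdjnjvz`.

Shifts by position in socket: pos 0: s→u (+2), pos 1: o→p (+1), pos 2: c→e (+2), pos 3: k→l (+1) — repeating every 2. The shifts repeat in a cycle of length 2: positions 0,1,… shift by +2, +1, then the pattern repeats.
Reversing it on ppdjnjvz: p−2=n, p−1=o, d−2=b, j−1=i, n−2=l, j−1=i, v−2=t, z−1=y.

nobility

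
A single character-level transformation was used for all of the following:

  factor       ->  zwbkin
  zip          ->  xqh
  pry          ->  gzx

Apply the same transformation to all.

The output letters match the input read backwards, each shifted +8: factor reversed is rotcaf. Two steps: reverse the string, then apply a Caesar shift of +8.
Applying it to all: reverse → lla; then shift: l+8=t, l+8=t, a+8=i.

tti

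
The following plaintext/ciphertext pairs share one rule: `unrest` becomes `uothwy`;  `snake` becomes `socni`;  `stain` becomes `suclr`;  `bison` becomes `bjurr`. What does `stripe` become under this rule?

sutltj

In unrest: u→u is +0, n→o is +1, r→t is +2, e→h is +3 — the shift increases by 1 each position. Letter i (0-indexed) is shifted by i+0, so successive shifts are 0, 1, 2, ….
On stripe: s+0=s, t+1=u, r+2=t, i+3=l, p+4=t, e+5=j.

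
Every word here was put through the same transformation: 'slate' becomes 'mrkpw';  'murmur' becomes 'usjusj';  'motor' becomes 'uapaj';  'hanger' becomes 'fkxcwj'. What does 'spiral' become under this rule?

mdijkr

This is an affine cipher: with a=0,…,z=25, each position x becomes (3x+10) mod 26.
On spiral: s(18)→3·18+10≡12=m; p(15)→3·15+10≡3=d; i(8)→3·8+10≡8=i; r(17)→3·17+10≡9=j; a(0)→3·0+10≡10=k; l(11)→3·11+10≡17=r (all mod 26).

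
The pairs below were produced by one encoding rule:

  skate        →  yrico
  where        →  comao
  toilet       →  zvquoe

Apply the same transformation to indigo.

oulrqz

In skate: s→y is +6, k→r is +7, a→i is +8, t→c is +9 — the shift increases by 1 each position. The shift increases by 1 at each position, starting from +6: 6, 7, 8, ….
For indigo: i+6=o, n+7=u, d+8=l, i+9=r, g+10=q, o+11=z.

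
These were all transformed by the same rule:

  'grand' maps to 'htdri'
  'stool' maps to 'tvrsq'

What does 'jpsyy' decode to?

In grand: g→h is +1, r→t is +2, a→d is +3, n→r is +4 — the shift increases by 1 each position. Each letter shifts forward by (position + 1), i.e. 1, 2, 3, … — the shift grows by one for each successive letter.
Reversing it on jpsyy: j−1=i, p−2=n, s−3=p, y−4=u, y−5=t.

input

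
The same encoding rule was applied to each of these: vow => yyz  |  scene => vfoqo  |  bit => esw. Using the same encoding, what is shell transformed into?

The shift depends on letter class: consonant v→y is +3, but vowel o→y is +10. Two shifts are in play — +10 for a/e/i/o/u, +3 for every other letter.
Applying it to shell: s(cons)+3=v, h(cons)+3=k, e(vowel)+10=o, l(cons)+3=o, l(cons)+3=o.

vkooo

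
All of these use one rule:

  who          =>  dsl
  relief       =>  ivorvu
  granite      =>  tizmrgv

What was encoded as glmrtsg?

tonight

Each pair mirrors across the alphabet (w↔d, h↔s, o↔l): positions sum to 25. Each letter is replaced by its mirror in the alphabet: a↔z, b↔y, c↔x, and so on (the Atbash cipher).
Decoding glmrtsg: g↔t, l↔o, m↔n, r↔i, t↔g, s↔h, g↔t.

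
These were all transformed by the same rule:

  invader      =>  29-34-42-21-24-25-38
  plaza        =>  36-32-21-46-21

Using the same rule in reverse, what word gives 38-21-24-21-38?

i is letter #9 and maps to 29: an offset of 20. Letters become their 1-based position plus 20 (so a→21, b→22, …).
Decoding 38-21-24-21-38: 38→(38−20)÷1=18=r, 21→(21−20)÷1=1=a, 24→(24−20)÷1=4=d, 21→(21−20)÷1=1=a, 38→(38−20)÷1=18=r.

radar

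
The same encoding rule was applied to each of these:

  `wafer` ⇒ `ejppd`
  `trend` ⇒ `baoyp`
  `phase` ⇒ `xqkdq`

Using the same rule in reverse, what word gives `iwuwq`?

The shift increases by 1 at each position, starting from +8: 8, 9, 10, ….
Undoing it on iwuwq: i−8=a, w−9=n, u−10=k, w−11=l, q−12=e.

ankle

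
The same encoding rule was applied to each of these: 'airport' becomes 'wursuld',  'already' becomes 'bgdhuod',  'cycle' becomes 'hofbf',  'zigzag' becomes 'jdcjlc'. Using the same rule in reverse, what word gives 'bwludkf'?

The output letters match the input read backwards, each shifted +3: airport reversed is tropria. Two steps: reverse the string, then apply a Caesar shift of +3.
Decoding bwludkf: shift back: b−3=y, w−3=t, l−3=i, u−3=r, d−3=a, k−3=h, f−3=c → ytirahc; then reverse → charity.

charity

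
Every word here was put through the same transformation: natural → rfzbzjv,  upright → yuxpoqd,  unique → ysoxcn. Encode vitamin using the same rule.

The shift increases by 1 at each position, starting from +4: 4, 5, 6, ….
For vitamin: v+4=z, i+5=n, t+6=z, a+7=h, m+8=u, i+9=r, n+10=x.

znzhurx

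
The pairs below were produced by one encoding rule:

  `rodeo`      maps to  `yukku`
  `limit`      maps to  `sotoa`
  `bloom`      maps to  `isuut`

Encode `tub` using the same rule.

The shift depends on letter class: consonant r→y is +7, but vowel o→u is +6. Vowels shift forward by 6 and consonants shift forward by 7.
For tub: t(cons)+7=a, u(vowel)+6=a, b(cons)+7=i.

aai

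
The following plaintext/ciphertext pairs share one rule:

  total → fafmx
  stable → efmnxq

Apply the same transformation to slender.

exqzpqd

Each letter is shifted forward by 12 in the alphabet (a Caesar shift of +12).
Applying it to slender: s+12=e, l+12=x, e+12=q, n+12=z, d+12=p, e+12=q, r+12=d.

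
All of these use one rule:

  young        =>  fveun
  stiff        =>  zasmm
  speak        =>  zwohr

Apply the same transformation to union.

busvu

Shifts by position in young: pos 0: y→f (+7), pos 1: o→v (+7), pos 2: u→e (+10), pos 3: n→u (+7), pos 4: g→n (+7) — repeating every 3. The shifts repeat in a cycle of length 3: positions 0,1,… shift by +7, +7, +10, then the pattern repeats.
For union: u+7=b, n+7=u, i+10=s, o+7=v, n+7=u.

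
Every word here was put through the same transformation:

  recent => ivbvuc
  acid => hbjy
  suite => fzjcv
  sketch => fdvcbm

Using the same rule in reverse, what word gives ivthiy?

reward

r(17)→i(8) and e(4)→v(21) fit y≡23x+7 (mod 26); the inverse of 23 mod 26 is 17. This is an affine cipher: with a=0,…,z=25, each position x becomes (23x+7) mod 26.
Reversing it on ivthiy: i(8)→17·(8−7)≡17=r; v(21)→17·(21−7)≡4=e; t(19)→17·(19−7)≡22=w; h(7)→17·(7−7)≡0=a; i(8)→17·(8−7)≡17=r; y(24)→17·(24−7)≡3=d (all mod 26).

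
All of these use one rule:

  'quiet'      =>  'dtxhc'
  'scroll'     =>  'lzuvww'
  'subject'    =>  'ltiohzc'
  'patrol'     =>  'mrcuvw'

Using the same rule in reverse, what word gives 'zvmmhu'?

q(16)→d(3) and u(20)→t(19) fit y≡17x+17 (mod 26); the inverse of 17 mod 26 is 23. Treating letters as 0–25, the rule is x ↦ 17x + 17 (mod 26).
Decoding zvmmhu: z(25)→23·(25−17)≡2=c; v(21)→23·(21−17)≡14=o; m(12)→23·(12−17)≡15=p; m(12)→23·(12−17)≡15=p; h(7)→23·(7−17)≡4=e; u(20)→23·(20−17)≡17=r (all mod 26).

copper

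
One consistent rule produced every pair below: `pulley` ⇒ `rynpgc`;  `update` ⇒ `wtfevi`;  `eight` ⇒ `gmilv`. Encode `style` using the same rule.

Shifts by position in pulley: pos 0: p→r (+2), pos 1: u→y (+4), pos 2: l→n (+2), pos 3: l→p (+4) — repeating every 2. It's a Vigenère-style cipher with numeric key [2,4]: position i shifts by key[i mod 2].
Applying it to style: s+2=u, t+4=x, y+2=a, l+4=p, e+2=g.

uxapg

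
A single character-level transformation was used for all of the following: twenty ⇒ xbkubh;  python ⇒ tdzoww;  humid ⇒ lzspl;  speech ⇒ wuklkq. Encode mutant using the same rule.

In twenty: t→x is +4, w→b is +5, e→k is +6, n→u is +7 — the shift increases by 1 each position. Each letter shifts forward by (position + 4), i.e. 4, 5, 6, … — the shift grows by one for each successive letter.
Applying it to mutant: m+4=q, u+5=z, t+6=z, a+7=h, n+8=v, t+9=c.

qzzhvc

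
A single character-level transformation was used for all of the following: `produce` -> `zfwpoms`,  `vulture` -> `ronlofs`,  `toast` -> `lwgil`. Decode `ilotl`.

p(15)→z(25) and r(17)→f(5) fit y≡3x+6 (mod 26); the inverse of 3 mod 26 is 9. Each letter's alphabet position (a=0..z=25) is mapped through 3·x+6 mod 26 — an affine cipher.
Undoing it on ilotl: i(8)→9·(8−6)≡18=s; l(11)→9·(11−6)≡19=t; o(14)→9·(14−6)≡20=u; t(19)→9·(19−6)≡13=n; l(11)→9·(11−6)≡19=t (all mod 26).

stunt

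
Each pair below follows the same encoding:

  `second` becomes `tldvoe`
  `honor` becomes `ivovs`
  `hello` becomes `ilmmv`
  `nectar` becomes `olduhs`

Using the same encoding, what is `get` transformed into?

hlu

The shift depends on letter class: consonant s→t is +1, but vowel e→l is +7. The rule splits by letter class: vowels +7, consonants +1.
On get: g(cons)+1=h, e(vowel)+7=l, t(cons)+1=u.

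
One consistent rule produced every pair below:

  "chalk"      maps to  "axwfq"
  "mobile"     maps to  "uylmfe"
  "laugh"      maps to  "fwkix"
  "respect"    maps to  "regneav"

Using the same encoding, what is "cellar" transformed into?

aeffwr

Treating letters as 0–25, the rule is x ↦ 15x + 22 (mod 26).
On cellar: c(2)→15·2+22≡0=a; e(4)→15·4+22≡4=e; l(11)→15·11+22≡5=f; l(11)→15·11+22≡5=f; a(0)→15·0+22≡22=w; r(17)→15·17+22≡17=r (all mod 26).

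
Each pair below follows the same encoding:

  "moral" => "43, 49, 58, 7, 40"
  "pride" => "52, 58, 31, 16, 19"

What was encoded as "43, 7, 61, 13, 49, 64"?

m(#13)→43 and o(#15)→49: differences scale by 3, so n = 3·pos + 4. With a=1..z=26, the number is 3·pos + 4.
Reversing it on 43, 7, 61, 13, 49, 64: 43→(43−4)÷3=13=m, 7→(7−4)÷3=1=a, 61→(61−4)÷3=19=s, 13→(13−4)÷3=3=c, 49→(49−4)÷3=15=o, 64→(64−4)÷3=20=t.

mascot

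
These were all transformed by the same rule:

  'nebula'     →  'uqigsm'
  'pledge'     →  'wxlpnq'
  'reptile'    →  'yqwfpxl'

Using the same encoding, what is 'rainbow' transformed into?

ympziad

The shifts repeat in a cycle of length 2: positions 0,1,… shift by +7, +12, then the pattern repeats.
For rainbow: r+7=y, a+12=m, i+7=p, n+12=z, b+7=i, o+12=a, w+7=d.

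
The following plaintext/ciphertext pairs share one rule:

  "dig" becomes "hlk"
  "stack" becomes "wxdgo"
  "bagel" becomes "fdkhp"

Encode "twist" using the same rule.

xalwx

The shift depends on letter class: consonant d→h is +4, but vowel i→l is +3. Two shifts are in play — +3 for a/e/i/o/u, +4 for every other letter.
Applying it to twist: t(cons)+4=x, w(cons)+4=a, i(vowel)+3=l, s(cons)+4=w, t(cons)+4=x.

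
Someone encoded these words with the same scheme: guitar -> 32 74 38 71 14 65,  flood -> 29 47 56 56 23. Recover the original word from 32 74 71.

g(#7)→32 and u(#21)→74: differences scale by 3, so n = 3·pos + 11. The formula is n = 3×(alphabet index, a=1) + 11.
Reversing it on 32 74 71: 32→(32−11)÷3=7=g, 74→(74−11)÷3=21=u, 71→(71−11)÷3=20=t.

gut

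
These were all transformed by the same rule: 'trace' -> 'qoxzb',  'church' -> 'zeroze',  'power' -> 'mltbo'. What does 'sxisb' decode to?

Each letter is shifted forward by 23 in the alphabet (a Caesar shift of +23).
Decoding sxisb: s−23=v, x−23=a, i−23=l, s−23=v, b−23=e.

valve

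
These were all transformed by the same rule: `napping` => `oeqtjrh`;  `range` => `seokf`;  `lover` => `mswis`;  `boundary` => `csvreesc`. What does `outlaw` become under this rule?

Shifts by position in napping: pos 0: n→o (+1), pos 1: a→e (+4), pos 2: p→q (+1), pos 3: p→t (+4) — repeating every 2. It's a Vigenère-style cipher with numeric key [1,4]: position i shifts by key[i mod 2].
On outlaw: o+1=p, u+4=y, t+1=u, l+4=p, a+1=b, w+4=a.

pyupba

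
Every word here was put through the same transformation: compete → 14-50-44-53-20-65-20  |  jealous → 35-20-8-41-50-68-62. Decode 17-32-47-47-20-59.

dinner

c(#3)→14 and o(#15)→50: differences scale by 3, so n = 3·pos + 5. Each letter becomes 3×(its alphabet position, a=1..z=26) + 5.
Undoing it on 17-32-47-47-20-59: 17→(17−5)÷3=4=d, 32→(32−5)÷3=9=i, 47→(47−5)÷3=14=n, 47→(47−5)÷3=14=n, 20→(20−5)÷3=5=e, 59→(59−5)÷3=18=r.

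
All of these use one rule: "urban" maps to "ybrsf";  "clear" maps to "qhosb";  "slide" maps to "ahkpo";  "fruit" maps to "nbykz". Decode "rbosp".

u(20)→y(24) and r(17)→b(1) fit y≡25x+18 (mod 26); the inverse of 25 mod 26 is 25. This is an affine cipher: with a=0,…,z=25, each position x becomes (25x+18) mod 26.
Undoing it on rbosp: r(17)→25·(17−18)≡1=b; b(1)→25·(1−18)≡17=r; o(14)→25·(14−18)≡4=e; s(18)→25·(18−18)≡0=a; p(15)→25·(15−18)≡3=d (all mod 26).

bread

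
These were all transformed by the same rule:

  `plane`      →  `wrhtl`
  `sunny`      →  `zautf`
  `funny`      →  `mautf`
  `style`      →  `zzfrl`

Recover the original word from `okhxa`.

heart

It's a Vigenère-style cipher with numeric key [7,6]: position i shifts by key[i mod 2].
Undoing it on okhxa: o−7=h, k−6=e, h−7=a, x−6=r, a−7=t.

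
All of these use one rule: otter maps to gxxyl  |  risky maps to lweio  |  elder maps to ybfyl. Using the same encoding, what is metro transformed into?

o(14)→g(6) and t(19)→x(23) fit y≡19x+0 (mod 26); the inverse of 19 mod 26 is 11. This is an affine cipher: with a=0,…,z=25, each position x becomes (19x+0) mod 26.
For metro: m(12)→19·12+0≡20=u; e(4)→19·4+0≡24=y; t(19)→19·19+0≡23=x; r(17)→19·17+0≡11=l; o(14)→19·14+0≡6=g (all mod 26).

uyxlg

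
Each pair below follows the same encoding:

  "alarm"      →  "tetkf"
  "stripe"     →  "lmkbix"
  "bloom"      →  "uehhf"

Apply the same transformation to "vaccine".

otvvbgx

It's a constant shift of +19 (ROT19).
Applying it to vaccine: v+19=o, a+19=t, c+19=v, c+19=v, i+19=b, n+19=g, e+19=x.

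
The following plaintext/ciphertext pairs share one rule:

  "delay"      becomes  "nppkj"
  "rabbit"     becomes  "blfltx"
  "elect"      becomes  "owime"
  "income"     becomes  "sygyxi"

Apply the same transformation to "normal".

Shifts by position in delay: pos 0: d→n (+10), pos 1: e→p (+11), pos 2: l→p (+4), pos 3: a→k (+10), pos 4: y→j (+11) — repeating every 3. The shifts repeat in a cycle of length 3: positions 0,1,… shift by +10, +11, +4, then the pattern repeats.
Applying it to normal: n+10=x, o+11=z, r+4=v, m+10=w, a+11=l, l+4=p.

xzvwlp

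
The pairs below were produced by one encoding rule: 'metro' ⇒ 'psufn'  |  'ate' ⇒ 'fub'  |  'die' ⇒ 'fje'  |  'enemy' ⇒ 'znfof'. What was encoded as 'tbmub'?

The output letters match the input read backwards, each shifted +1: metro reversed is ortem. The word is reversed, then every letter is shifted forward by 1.
Undoing it on tbmub: shift back: t−1=s, b−1=a, m−1=l, u−1=t, b−1=a → salta; then reverse → atlas.

atlas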